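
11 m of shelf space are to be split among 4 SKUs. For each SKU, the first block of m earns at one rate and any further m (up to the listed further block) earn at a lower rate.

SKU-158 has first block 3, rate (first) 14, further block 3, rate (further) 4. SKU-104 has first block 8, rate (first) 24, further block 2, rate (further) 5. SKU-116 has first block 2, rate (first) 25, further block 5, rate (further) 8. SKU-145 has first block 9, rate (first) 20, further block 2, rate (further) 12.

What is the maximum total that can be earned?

Rank every tier by rate: SKU-116/tier1 25 > SKU-104/tier1 24 > SKU-145/tier1 20 > SKU-158/tier1 14 > SKU-145/tier2 12 > SKU-116/tier2 8 > SKU-104/tier2 5 > SKU-158/tier2 4.
SKU-116 tier1 at 25: fill all 2 ; 9 left.
Fill SKU-104 tier1 block (8 at 24) ; 1 left.
1 remain; put them into SKU-145 tier1 at 20.
Total = 25×2 + 24×8 + 20×1 = 262.

262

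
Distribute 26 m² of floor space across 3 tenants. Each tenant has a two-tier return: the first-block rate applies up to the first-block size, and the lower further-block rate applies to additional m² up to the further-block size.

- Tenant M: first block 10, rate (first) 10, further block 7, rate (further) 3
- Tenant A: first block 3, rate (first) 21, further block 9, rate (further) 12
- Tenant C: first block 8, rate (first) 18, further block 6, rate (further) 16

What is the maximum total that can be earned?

411

Order all 6 blocks by rate: Tenant A/T1 21 > Tenant C/T1 18 > Tenant C/T2 16 > Tenant A/T2 12 > Tenant M/T1 10 > Tenant M/T2 3.
Tenant A T1 at 21: fill all 3 → 23 left.
Fill Tenant C T1 block (8 at 18) → 15 left.
Tenant C/T2 (16): +6 → 9 left.
Fill Tenant A T2 block (9 at 12) → 0 left.
Total = 21×3 + 18×8 + 16×6 + 12×9 = 411.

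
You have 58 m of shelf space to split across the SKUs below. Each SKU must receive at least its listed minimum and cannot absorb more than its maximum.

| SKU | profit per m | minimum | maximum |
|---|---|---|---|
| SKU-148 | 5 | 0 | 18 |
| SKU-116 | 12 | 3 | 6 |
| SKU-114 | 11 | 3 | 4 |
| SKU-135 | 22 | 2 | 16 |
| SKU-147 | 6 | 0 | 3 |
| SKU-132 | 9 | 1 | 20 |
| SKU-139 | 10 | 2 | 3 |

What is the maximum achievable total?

726

Meeting every minimum uses 0+3+3+2+0+1+2 = 11 m, leaving 47.
Highest profit per m first: SKU-135 22 > SKU-116 12 > SKU-114 11 > SKU-139 10 > SKU-132 9 > SKU-147 6 > SKU-148 5.
SKU-135: +14 to 16 (cap) ; 33 left.
Give SKU-116 3 more to hit its cap of 6 ; 30 left.
SKU-114 takes 1 more to reach its cap of 4 ; 29 left.
Give SKU-139 1 more to hit its cap of 3 ; 28 left.
SKU-132 takes 19 more to reach its cap of 20 ; 9 left.
Give SKU-147 3 more to hit its cap of 3 ; 6 left.
SKU-148 has room for 18 more but only 6 remain, so it gets 6.
Total = 5×6 + 12×6 + 11×4 + 22×16 + 6×3 + 9×20 + 10×3 = 726.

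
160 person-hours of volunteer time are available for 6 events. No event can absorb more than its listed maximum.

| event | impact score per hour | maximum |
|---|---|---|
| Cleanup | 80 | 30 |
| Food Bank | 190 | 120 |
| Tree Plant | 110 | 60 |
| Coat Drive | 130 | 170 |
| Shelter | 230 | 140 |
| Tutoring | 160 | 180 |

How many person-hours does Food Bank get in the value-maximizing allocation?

20

Order the events by impact score per hour: Shelter 230 > Food Bank 190 > Tutoring 160 > Coat Drive 130 > Tree Plant 110 > Cleanup 80.
Shelter takes 140 to reach its cap of 140 ; 20 left.
Only 20 left; Food Bank takes them to reach 20.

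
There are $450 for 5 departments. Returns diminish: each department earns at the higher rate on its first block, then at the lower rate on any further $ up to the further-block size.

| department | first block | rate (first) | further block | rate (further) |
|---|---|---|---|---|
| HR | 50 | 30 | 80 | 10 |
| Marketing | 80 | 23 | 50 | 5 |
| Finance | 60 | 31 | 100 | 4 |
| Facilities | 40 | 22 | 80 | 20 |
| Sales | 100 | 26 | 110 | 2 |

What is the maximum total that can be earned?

10680

Order all 10 blocks by rate: Finance/first 31 > HR/first 30 > Sales/first 26 > Marketing/first 23 > Facilities/first 22 > Facilities/second 20 > HR/second 10 > Marketing/second 5 > Finance/second 4 > Sales/second 2.
Finance first at 31: fill all 60 — 390 left.
Fill HR first block (50 at 30) — 340 left.
Fill Sales first block (100 at 26) — 240 left.
Fill Marketing first block (80 at 23) — 160 left.
Fill Facilities first block (40 at 22) — 120 left.
Fill Facilities second block (80 at 20) — 40 left.
HR/second: +40 of 80 at 10; pool empty.
Total = 31×60 + 30×50 + 26×100 + 23×80 + 22×40 + 20×80 + 10×40 = 10680.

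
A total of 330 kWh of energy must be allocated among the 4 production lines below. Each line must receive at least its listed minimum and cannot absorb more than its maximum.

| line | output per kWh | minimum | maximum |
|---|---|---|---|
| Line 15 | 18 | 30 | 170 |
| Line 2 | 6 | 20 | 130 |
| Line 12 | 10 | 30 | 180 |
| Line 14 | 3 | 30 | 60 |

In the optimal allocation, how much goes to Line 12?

110

Meeting every minimum uses 30+20+30+30 = 110 kWh, leaving 220.
Rank by output per kWh: Line 15 18 > Line 12 10 > Line 2 6 > Line 14 3.
Give Line 15 140 more to hit its cap of 170 → 80 left.
Only 80 left; Line 12 takes them to reach 110.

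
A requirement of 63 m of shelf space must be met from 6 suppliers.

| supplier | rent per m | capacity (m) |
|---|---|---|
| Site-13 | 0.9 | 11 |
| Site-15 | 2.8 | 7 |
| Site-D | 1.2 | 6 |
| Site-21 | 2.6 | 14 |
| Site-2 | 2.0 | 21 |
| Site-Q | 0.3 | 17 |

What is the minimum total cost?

Cheapest first:
Site-Q (0.3): use full 17 → 46 m to go.
Site-13 (0.9): use full 11 → 35 m to go.
Take 6 from Site-D at 1.2 → need 29 more.
Take 21 from Site-2 at 2.0 → need 8 more.
Site-21 (2.6): take the remaining 8 → done.
Site-15: unused.
Cost = 17×0.3 + 11×0.9 + 6×1.2 + 21×2.0 + 8×2.6 = 85.

85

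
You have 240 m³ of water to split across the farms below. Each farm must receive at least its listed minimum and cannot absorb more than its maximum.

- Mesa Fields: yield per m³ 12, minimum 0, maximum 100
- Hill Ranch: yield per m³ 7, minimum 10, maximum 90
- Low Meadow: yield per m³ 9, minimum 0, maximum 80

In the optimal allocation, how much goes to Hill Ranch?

Meeting every minimum uses 0+10+0 = 10 m³, leaving 230.
Highest yield per m³ first: Mesa Fields 12 > Low Meadow 9 > Hill Ranch 7.
Give Mesa Fields 100 more to hit its cap of 100 — 130 left.
Give Low Meadow 80 more to hit its cap of 80 — 50 left.
Hill Ranch has room for 80 more but only 50 remain, so it gets 60.

60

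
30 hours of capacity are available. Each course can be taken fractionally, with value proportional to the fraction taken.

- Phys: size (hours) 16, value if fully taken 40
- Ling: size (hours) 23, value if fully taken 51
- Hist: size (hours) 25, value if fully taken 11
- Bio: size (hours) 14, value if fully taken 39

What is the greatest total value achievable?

Sort by value density: Bio 39/14≈2.79, Phys 40/16≈2.5, Ling 51/23≈2.22, Hist 11/25≈0.44.
Bio: take in full, 14 hours for value 39 → 16 left.
Phys: take in full, 16 hours for value 40 → 0 left.
Total value = 79.

79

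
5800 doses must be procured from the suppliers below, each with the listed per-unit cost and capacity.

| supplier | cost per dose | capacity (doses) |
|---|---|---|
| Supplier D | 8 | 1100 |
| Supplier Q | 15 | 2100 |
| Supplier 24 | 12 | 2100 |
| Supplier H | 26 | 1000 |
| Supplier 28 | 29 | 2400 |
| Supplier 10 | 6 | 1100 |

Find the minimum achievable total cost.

63100

Use suppliers in increasing cost order.
Supplier 10 (6): use full 1100 — 4700 doses to go.
Supplier D at 8: take all 1100 doses — 3600 still needed.
Take 2100 from Supplier 24 at 12 — need 1500 more.
Supplier Q at 15: take 1500 of its 2100 — requirement met.
Supplier H, Supplier 28: unused.
Cost = 1100×6 + 1100×8 + 2100×12 + 1500×15 = 63100.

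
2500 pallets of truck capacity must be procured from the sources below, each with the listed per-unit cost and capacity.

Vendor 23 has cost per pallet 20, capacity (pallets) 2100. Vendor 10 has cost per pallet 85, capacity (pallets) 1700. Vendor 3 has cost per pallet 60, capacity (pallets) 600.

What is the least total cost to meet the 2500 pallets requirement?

66000

Cheapest first:
Vendor 23 (20): use full 2100 — 400 pallets to go.
Vendor 3 at 60: take 400 of its 600 — requirement met.
Vendor 10: unused.
Cost = 2100×20 + 400×60 = 66000.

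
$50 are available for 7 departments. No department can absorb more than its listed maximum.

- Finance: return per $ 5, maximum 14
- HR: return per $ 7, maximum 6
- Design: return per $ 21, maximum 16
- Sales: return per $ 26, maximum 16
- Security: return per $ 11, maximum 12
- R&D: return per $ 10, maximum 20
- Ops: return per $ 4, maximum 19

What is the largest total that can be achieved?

Order the departments by return per $: Sales 26 > Design 21 > Security 11 > R&D 10 > HR 7 > Finance 5 > Ops 4.
Sales takes 16 to reach its cap of 16 → 34 left.
Design: +16 to 16 (cap) → 18 left.
Security takes 12 to reach its cap of 12 → 6 left.
R&D: +6 (room for 20) → 6. Pool exhausted.
Total = 21×16 + 26×16 + 11×12 + 10×6 = 944.

944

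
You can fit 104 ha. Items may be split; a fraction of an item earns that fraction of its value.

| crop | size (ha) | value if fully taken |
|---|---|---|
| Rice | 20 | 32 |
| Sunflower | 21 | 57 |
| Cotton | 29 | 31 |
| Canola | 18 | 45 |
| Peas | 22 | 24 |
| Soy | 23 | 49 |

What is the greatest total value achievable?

207

Best value per unit of size first: Sunflower 57/21≈2.71, Canola 45/18≈2.5, Soy 49/23≈2.13, Rice 32/20≈1.6, Peas 24/22≈1.09, Cotton 31/29≈1.07.
Take all of Sunflower (21 ha, value 57) — 83 ha left.
Canola: take in full, 18 ha for value 45 — 65 left.
Take all of Soy (23 ha, value 49) — 42 ha left.
All 20 ha of Rice fit (value 32) — 22 remain.
Peas: take in full, 22 ha for value 24 — 0 left.
Total value = 207.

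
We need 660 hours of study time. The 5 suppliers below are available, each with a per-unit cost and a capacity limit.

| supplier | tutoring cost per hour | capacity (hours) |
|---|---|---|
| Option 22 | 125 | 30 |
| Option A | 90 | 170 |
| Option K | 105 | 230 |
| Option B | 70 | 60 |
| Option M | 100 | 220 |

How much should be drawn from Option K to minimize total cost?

Use suppliers in increasing cost order.
Option B at 70: take all 60 hours — 600 still needed.
Option A at 90: take all 170 hours — 430 still needed.
Option M at 100: take all 220 hours — 210 still needed.
Take 210 from Option K at 105 to finish.
Option 22: unused.

210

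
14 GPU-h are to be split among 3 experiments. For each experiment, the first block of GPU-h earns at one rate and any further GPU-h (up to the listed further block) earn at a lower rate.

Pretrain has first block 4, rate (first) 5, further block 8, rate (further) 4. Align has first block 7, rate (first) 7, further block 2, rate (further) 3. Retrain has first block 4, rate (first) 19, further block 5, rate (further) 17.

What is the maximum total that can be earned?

Order all 6 blocks by rate: Retrain/first 19 > Retrain/second 17 > Align/first 7 > Pretrain/first 5 > Pretrain/second 4 > Align/second 3.
Retrain/first (19): +4 — 10 left.
Fill Retrain second block (5 at 17) — 5 left.
Align first at 7: only 5 left, fill 5.
Total = 19×4 + 17×5 + 7×5 = 196.

196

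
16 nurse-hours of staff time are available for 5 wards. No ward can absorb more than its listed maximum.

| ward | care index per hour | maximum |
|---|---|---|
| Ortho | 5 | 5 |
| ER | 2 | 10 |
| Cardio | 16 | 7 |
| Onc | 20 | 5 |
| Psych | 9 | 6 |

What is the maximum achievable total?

Rank by care index per hour: Onc 20 > Cardio 16 > Psych 9 > Ortho 5 > ER 2.
Onc takes 5 to reach its cap of 5 → 11 left.
Cardio: +7 to 7 (cap) → 4 left.
Only 4 left; Psych takes them to reach 4.
Total = 16×7 + 20×5 + 9×4 = 248.

248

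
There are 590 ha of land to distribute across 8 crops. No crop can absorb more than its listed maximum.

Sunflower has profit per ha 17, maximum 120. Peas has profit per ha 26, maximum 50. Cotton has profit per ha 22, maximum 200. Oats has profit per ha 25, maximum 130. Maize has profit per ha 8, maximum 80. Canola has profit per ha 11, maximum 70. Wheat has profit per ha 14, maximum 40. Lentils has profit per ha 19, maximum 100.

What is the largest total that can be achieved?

Rank by profit per ha: Peas 26 > Oats 25 > Cotton 22 > Lentils 19 > Sunflower 17 > Wheat 14 > Canola 11 > Maize 8.
Give Peas 50 to hit its cap of 50 → 540 left.
Oats takes 130 to reach its cap of 130 → 410 left.
Give Cotton 200 to hit its cap of 200 → 210 left.
Lentils: +100 to 100 (cap) → 110 left.
Only 110 left; Sunflower takes them to reach 110.
Total = 17×110 + 26×50 + 22×200 + 25×130 + 19×100 = 12720.

12720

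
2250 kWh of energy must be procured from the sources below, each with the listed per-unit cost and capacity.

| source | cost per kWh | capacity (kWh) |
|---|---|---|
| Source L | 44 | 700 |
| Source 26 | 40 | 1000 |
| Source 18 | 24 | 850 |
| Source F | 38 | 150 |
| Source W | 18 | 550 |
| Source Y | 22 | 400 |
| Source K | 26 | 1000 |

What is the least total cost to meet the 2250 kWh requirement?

Fill from the cheapest source first.
Take 550 from Source W at 18 ; need 1700 more.
Take 400 from Source Y at 22 ; need 1300 more.
Source 18 (24): use full 850 ; 450 kWh to go.
Take 450 from Source K at 26 to finish.
Source F, Source 26, Source L: unused.
Cost = 550×18 + 400×22 + 850×24 + 450×26 = 50800.

50800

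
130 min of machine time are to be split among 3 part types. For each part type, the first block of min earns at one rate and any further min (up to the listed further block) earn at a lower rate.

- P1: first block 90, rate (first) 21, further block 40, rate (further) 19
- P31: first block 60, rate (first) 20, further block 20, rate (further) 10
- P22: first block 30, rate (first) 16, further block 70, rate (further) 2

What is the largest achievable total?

2690

Treat each block as its own option and order by rate: P1/tier1 21 > P31/tier1 20 > P1/tier2 19 > P22/tier1 16 > P31/tier2 10 > P22/tier2 2.
P1 tier1 at 21: fill all 90 — 40 left.
P31/tier1: +40 of 60 at 20; pool empty.
Total = 21×90 + 20×40 = 2690.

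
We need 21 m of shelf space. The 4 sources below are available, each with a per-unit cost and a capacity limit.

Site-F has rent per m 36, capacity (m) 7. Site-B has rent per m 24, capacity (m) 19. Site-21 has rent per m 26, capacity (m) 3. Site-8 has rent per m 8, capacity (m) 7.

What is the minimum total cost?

392

Cheapest first:
Site-8 at 8: take all 7 m ; 14 still needed.
Site-B at 24: take 14 of its 19 ; requirement met.
Site-21, Site-F: unused.
Cost = 7×8 + 14×24 = 392.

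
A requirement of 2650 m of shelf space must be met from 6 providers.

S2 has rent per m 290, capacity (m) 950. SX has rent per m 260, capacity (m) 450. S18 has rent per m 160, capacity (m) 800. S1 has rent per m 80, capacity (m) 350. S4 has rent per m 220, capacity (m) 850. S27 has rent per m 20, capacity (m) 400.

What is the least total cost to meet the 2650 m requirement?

416000

Use providers in increasing cost order.
S27 (20): use full 400 ; 2250 m to go.
S1 at 80: take all 350 m ; 1900 still needed.
S18 (160): use full 800 ; 1100 m to go.
Take 850 from S4 at 220 ; need 250 more.
SX (260): take the remaining 250 ; done.
S2: unused.
Cost = 400×20 + 350×80 + 800×160 + 850×220 + 250×260 = 416000.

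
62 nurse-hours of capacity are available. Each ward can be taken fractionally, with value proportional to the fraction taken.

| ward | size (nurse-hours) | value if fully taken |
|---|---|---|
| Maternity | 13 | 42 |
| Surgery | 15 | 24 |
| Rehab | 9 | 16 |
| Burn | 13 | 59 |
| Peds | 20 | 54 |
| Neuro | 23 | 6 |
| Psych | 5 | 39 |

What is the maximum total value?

213.2

Sort by value density: Psych 39/5≈7.8, Burn 59/13≈4.54, Maternity 42/13≈3.23, Peds 54/20≈2.7, Rehab 16/9≈1.78, Surgery 24/15≈1.6, Neuro 6/23≈0.261.
Psych: take in full, 5 nurse-hours for value 39 — 57 left.
Take all of Burn (13 nurse-hours, value 59) — 44 nurse-hours left.
Maternity: take in full, 13 nurse-hours for value 42 — 31 left.
Take all of Peds (20 nurse-hours, value 54) — 11 nurse-hours left.
All 9 nurse-hours of Rehab fit (value 16) — 2 remain.
Fill the last 2 nurse-hours with part of Surgery: 2/15 of it earns 3.2.
Total value = 213.2.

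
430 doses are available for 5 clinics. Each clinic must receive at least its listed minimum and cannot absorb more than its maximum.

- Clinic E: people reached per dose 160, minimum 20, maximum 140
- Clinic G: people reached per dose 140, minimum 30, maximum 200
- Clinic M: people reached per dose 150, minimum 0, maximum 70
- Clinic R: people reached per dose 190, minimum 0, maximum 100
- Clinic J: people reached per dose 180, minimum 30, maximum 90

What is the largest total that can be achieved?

72300

Meeting every minimum uses 20+30+0+0+30 = 80 doses, leaving 350.
Highest people reached per dose first: Clinic R 190 > Clinic J 180 > Clinic E 160 > Clinic M 150 > Clinic G 140.
Clinic R takes 100 more to reach its cap of 100 ; 250 left.
Clinic J: +60 to 90 (cap) ; 190 left.
Clinic E: +120 to 140 (cap) ; 70 left.
Clinic M: +70 to 70 (cap) ; 0 left.
Total = 160×140 + 140×30 + 150×70 + 190×100 + 180×90 = 72300.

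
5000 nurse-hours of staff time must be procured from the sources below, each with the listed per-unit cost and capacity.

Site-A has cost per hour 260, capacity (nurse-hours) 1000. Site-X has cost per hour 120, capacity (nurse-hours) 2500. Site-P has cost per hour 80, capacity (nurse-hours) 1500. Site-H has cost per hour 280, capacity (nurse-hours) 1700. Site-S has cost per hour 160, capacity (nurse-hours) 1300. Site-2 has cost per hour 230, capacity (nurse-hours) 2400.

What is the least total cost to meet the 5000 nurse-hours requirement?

Use sources in increasing cost order.
Take 1500 from Site-P at 80 ; need 3500 more.
Take 2500 from Site-X at 120 ; need 1000 more.
Take 1000 from Site-S at 160 to finish.
Site-2, Site-A, Site-H: unused.
Cost = 1500×80 + 2500×120 + 1000×160 = 580000.

580000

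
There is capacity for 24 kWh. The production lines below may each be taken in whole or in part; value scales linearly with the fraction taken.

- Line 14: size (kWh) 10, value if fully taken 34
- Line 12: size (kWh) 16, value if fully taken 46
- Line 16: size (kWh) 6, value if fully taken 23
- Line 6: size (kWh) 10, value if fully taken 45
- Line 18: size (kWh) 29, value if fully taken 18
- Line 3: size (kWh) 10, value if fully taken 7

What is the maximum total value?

95.2

Sort by value density: Line 6 45/10≈4.5, Line 16 23/6≈3.83, Line 14 34/10≈3.4, Line 12 46/16≈2.88, Line 3 7/10≈0.7, Line 18 18/29≈0.621.
Take all of Line 6 (10 kWh, value 45) — 14 kWh left.
Line 16: take in full, 6 kWh for value 23 — 8 left.
8 kWh left: a 8/10 share of Line 14 gives 34×8/10 = 27.2.
Total value = 95.2.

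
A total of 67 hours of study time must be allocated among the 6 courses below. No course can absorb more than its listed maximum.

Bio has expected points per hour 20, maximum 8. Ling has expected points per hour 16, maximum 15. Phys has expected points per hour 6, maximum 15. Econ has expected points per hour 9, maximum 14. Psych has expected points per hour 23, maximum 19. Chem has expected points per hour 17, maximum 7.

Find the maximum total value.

1106

Order the courses by expected points per hour: Psych 23 > Bio 20 > Chem 17 > Ling 16 > Econ 9 > Phys 6.
Give Psych 19 to hit its cap of 19 — 48 left.
Bio: +8 to 8 (cap) — 40 left.
Chem takes 7 to reach its cap of 7 — 33 left.
Ling takes 15 to reach its cap of 15 — 18 left.
Give Econ 14 to hit its cap of 14 — 4 left.
Only 4 left; Phys takes them to reach 4.
Total = 20×8 + 16×15 + 6×4 + 9×14 + 23×19 + 17×7 = 1106.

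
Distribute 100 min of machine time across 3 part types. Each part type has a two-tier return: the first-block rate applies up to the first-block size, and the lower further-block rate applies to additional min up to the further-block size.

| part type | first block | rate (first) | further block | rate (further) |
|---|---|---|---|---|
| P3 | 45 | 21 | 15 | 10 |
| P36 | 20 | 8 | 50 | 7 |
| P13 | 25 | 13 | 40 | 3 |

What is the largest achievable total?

Order all 6 blocks by rate: P3/tier1 21 > P13/tier1 13 > P3/tier2 10 > P36/tier1 8 > P36/tier2 7 > P13/tier2 3.
P3 tier1 at 21: fill all 45 → 55 left.
P13/tier1 (13): +25 → 30 left.
P3 tier2 at 10: fill all 15 → 15 left.
P36 tier1 at 8: only 15 left, fill 15.
Total = 21×45 + 13×25 + 10×15 + 8×15 = 1540.

1540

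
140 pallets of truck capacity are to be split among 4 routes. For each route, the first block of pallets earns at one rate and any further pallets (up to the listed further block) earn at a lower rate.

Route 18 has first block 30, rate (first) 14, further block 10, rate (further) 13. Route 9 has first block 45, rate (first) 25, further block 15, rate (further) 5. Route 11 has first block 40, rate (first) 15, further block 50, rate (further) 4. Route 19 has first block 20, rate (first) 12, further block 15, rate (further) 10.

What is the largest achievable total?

Treat each block as its own option and order by rate: Route 9/T1 25 > Route 11/T1 15 > Route 18/T1 14 > Route 18/T2 13 > Route 19/T1 12 > Route 19/T2 10 > Route 9/T2 5 > Route 11/T2 4.
Route 9/T1 (25): +45 — 95 left.
Route 11/T1 (15): +40 — 55 left.
Fill Route 18 T1 block (30 at 14) — 25 left.
Route 18/T2 (13): +10 — 15 left.
Route 19/T1: +15 of 20 at 12; pool empty.
Total = 25×45 + 15×40 + 14×30 + 13×10 + 12×15 = 2455.

2455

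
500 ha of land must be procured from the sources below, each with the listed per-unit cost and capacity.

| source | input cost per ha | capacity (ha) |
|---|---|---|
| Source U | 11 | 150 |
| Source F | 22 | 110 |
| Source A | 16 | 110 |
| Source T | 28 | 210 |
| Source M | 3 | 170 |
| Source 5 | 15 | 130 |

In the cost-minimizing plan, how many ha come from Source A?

50

Fill from the cheapest source first.
Source M (3): use full 170 → 330 ha to go.
Source U (11): use full 150 → 180 ha to go.
Source 5 at 15: take all 130 ha → 50 still needed.
Source A (16): take the remaining 50 → done.
Source F, Source T: unused.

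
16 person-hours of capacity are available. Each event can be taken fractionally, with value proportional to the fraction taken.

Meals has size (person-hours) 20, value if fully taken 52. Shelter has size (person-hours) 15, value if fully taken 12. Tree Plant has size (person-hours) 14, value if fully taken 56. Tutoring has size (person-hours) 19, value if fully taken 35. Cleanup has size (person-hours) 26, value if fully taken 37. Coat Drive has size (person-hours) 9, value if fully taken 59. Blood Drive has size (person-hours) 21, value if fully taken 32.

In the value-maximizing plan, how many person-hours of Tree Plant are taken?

7

Best value per unit of size first: Coat Drive 59/9≈6.56, Tree Plant 56/14≈4, Meals 52/20≈2.6, Tutoring 35/19≈1.84, Blood Drive 32/21≈1.52, Cleanup 37/26≈1.42, Shelter 12/15≈0.8.
All 9 person-hours of Coat Drive fit (value 59) ; 7 remain.
7 person-hours left: a 7/14 share of Tree Plant gives 56×7/14 = 28.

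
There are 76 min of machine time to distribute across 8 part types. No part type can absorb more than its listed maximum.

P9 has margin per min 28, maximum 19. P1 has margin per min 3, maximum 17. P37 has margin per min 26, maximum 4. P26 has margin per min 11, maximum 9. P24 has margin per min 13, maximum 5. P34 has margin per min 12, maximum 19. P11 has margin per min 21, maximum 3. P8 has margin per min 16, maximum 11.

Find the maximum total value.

Rank by margin per min: P9 28 > P37 26 > P11 21 > P8 16 > P24 13 > P34 12 > P26 11 > P1 3.
Give P9 19 to hit its cap of 19 — 57 left.
Give P37 4 to hit its cap of 4 — 53 left.
P11: +3 to 3 (cap) — 50 left.
P8 takes 11 to reach its cap of 11 — 39 left.
Give P24 5 to hit its cap of 5 — 34 left.
Give P34 19 to hit its cap of 19 — 15 left.
P26: +9 to 9 (cap) — 6 left.
P1: +6 (room for 17) → 6. Pool exhausted.
Total = 28×19 + 3×6 + 26×4 + 11×9 + 13×5 + 12×19 + 21×3 + 16×11 = 1285.

1285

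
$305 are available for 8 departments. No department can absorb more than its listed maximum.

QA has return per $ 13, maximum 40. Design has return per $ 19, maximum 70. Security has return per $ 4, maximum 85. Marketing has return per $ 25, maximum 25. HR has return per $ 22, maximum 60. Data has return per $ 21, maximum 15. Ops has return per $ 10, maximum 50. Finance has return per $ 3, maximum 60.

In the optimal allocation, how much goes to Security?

45

Order the departments by return per $: Marketing 25 > HR 22 > Data 21 > Design 19 > QA 13 > Ops 10 > Security 4 > Finance 3.
Marketing takes 25 to reach its cap of 25 → 280 left.
Give HR 60 to hit its cap of 60 → 220 left.
Give Data 15 to hit its cap of 15 → 205 left.
Give Design 70 to hit its cap of 70 → 135 left.
Give QA 40 to hit its cap of 40 → 95 left.
Ops: +50 to 50 (cap) → 45 left.
Security has room for 85 but only 45 remain, so it gets 45.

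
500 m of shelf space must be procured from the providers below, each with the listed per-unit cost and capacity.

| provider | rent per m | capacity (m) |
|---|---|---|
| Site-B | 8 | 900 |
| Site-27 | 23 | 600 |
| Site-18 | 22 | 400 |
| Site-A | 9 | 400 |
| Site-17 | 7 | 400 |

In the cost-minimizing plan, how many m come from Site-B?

Cheapest first:
Site-17 (7): use full 400 ; 100 m to go.
Site-B at 8: take 100 of its 900 ; requirement met.
Site-A, Site-18, Site-27: unused.

100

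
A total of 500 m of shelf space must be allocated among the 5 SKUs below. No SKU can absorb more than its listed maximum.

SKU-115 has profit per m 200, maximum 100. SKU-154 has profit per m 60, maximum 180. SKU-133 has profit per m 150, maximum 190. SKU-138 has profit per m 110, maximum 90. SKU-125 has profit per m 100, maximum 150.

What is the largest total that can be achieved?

70400

Highest profit per m first: SKU-115 200 > SKU-133 150 > SKU-138 110 > SKU-125 100 > SKU-154 60.
SKU-115: +100 to 100 (cap) ; 400 left.
SKU-133 takes 190 to reach its cap of 190 ; 210 left.
SKU-138 takes 90 to reach its cap of 90 ; 120 left.
SKU-125 has room for 150 but only 120 remain, so it gets 120.
Total = 200×100 + 150×190 + 110×90 + 100×120 = 70400.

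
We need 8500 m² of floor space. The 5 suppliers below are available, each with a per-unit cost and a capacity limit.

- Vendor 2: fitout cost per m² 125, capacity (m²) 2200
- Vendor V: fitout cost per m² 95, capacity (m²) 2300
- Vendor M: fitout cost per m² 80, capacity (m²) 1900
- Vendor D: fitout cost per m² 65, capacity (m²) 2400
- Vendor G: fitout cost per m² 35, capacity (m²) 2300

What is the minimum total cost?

Cheapest first:
Take 2300 from Vendor G at 35 ; need 6200 more.
Take 2400 from Vendor D at 65 ; need 3800 more.
Vendor M at 80: take all 1900 m² ; 1900 still needed.
Vendor V at 95: take 1900 of its 2300 ; requirement met.
Vendor 2: unused.
Cost = 2300×35 + 2400×65 + 1900×80 + 1900×95 = 569000.

569000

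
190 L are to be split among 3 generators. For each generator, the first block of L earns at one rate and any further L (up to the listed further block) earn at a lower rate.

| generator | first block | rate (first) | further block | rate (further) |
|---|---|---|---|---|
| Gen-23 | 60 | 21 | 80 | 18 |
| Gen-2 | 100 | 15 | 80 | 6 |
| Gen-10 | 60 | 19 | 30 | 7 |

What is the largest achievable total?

Rank every tier by rate: Gen-23/T1 21 > Gen-10/T1 19 > Gen-23/T2 18 > Gen-2/T1 15 > Gen-10/T2 7 > Gen-2/T2 6.
Gen-23/T1 (21): +60 ; 130 left.
Gen-10 T1 at 19: fill all 60 ; 70 left.
Gen-23/T2: +70 of 80 at 18; pool empty.
Total = 21×60 + 19×60 + 18×70 = 3660.

3660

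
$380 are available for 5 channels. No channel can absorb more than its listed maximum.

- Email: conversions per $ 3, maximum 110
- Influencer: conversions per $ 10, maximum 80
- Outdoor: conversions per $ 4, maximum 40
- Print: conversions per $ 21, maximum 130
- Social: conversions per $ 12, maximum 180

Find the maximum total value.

5590

Rank by conversions per $: Print 21 > Social 12 > Influencer 10 > Outdoor 4 > Email 3.
Print takes 130 to reach its cap of 130 ; 250 left.
Give Social 180 to hit its cap of 180 ; 70 left.
Influencer has room for 80 but only 70 remain, so it gets 70.
Total = 10×70 + 21×130 + 12×180 = 5590.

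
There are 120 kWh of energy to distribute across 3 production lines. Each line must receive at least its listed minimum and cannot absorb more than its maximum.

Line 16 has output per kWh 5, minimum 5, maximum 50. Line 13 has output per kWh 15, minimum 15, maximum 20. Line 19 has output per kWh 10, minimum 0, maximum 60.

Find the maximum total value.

Meeting every minimum uses 5+15+0 = 20 kWh, leaving 100.
Order the production lines by output per kWh: Line 13 15 > Line 19 10 > Line 16 5.
Give Line 13 5 more to hit its cap of 20 ; 95 left.
Line 19 takes 60 more to reach its cap of 60 ; 35 left.
Only 35 left; Line 16 takes them to reach 40.
Total = 5×40 + 15×20 + 10×60 = 1100.

1100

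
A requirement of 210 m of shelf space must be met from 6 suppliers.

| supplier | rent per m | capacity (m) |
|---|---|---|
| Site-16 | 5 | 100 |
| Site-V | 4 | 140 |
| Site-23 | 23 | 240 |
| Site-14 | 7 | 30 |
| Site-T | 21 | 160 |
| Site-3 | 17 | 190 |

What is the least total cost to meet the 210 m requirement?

Cheapest first:
Site-V at 4: take all 140 m → 70 still needed.
Take 70 from Site-16 at 5 to finish.
Site-14, Site-3, Site-T, Site-23: unused.
Cost = 140×4 + 70×5 = 910.

910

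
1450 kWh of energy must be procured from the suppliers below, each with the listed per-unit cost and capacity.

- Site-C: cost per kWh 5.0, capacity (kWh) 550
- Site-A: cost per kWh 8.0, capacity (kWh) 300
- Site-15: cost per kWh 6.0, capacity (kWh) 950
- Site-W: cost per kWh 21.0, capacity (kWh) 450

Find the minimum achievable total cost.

Cheapest first:
Site-C at 5.0: take all 550 kWh → 900 still needed.
Site-15 at 6.0: take 900 of its 950 → requirement met.
Site-A, Site-W: unused.
Cost = 550×5.0 + 900×6.0 = 8150.

8150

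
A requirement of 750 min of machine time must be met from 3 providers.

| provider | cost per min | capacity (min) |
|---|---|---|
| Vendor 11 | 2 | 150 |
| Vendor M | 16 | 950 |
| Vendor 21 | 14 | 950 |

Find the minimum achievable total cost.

8700

Cheapest first:
Vendor 11 (2): use full 150 — 600 min to go.
Take 600 from Vendor 21 at 14 to finish.
Vendor M: unused.
Cost = 150×2 + 600×14 = 8700.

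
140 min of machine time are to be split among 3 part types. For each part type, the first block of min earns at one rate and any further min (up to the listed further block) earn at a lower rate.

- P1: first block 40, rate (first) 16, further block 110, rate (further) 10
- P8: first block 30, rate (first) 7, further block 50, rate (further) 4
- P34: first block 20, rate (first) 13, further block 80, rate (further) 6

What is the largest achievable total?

1700

Order all 6 blocks by rate: P1/tier1 16 > P34/tier1 13 > P1/tier2 10 > P8/tier1 7 > P34/tier2 6 > P8/tier2 4.
P1 tier1 at 16: fill all 40 — 100 left.
Fill P34 tier1 block (20 at 13) — 80 left.
80 remain; put them into P1 tier2 at 10.
Total = 16×40 + 13×20 + 10×80 = 1700.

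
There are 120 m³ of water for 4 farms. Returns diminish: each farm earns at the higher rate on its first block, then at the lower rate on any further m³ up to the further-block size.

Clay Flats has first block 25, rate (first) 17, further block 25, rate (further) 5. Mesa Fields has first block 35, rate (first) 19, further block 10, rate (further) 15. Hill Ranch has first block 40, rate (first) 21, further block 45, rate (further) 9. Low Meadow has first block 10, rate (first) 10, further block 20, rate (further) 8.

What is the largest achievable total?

Rank every tier by rate: Hill Ranch/T1 21 > Mesa Fields/T1 19 > Clay Flats/T1 17 > Mesa Fields/T2 15 > Low Meadow/T1 10 > Hill Ranch/T2 9 > Low Meadow/T2 8 > Clay Flats/T2 5.
Fill Hill Ranch T1 block (40 at 21) → 80 left.
Fill Mesa Fields T1 block (35 at 19) → 45 left.
Fill Clay Flats T1 block (25 at 17) → 20 left.
Mesa Fields T2 at 15: fill all 10 → 10 left.
Low Meadow/T1 (10): +10 → 0 left.
Total = 21×40 + 19×35 + 17×25 + 15×10 + 10×10 = 2180.

2180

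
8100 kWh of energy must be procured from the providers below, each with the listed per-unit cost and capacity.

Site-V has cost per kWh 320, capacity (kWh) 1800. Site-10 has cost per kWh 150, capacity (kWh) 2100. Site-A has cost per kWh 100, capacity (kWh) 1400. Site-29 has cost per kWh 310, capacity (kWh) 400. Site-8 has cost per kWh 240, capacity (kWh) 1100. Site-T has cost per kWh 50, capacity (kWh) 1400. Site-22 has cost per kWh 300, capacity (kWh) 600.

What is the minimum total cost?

Fill from the cheapest provider first.
Site-T at 50: take all 1400 kWh ; 6700 still needed.
Take 1400 from Site-A at 100 ; need 5300 more.
Take 2100 from Site-10 at 150 ; need 3200 more.
Site-8 at 240: take all 1100 kWh ; 2100 still needed.
Take 600 from Site-22 at 300 ; need 1500 more.
Site-29 at 310: take all 400 kWh ; 1100 still needed.
Take 1100 from Site-V at 320 to finish.
Cost = 1400×50 + 1400×100 + 2100×150 + 1100×240 + 600×300 + 400×310 + 1100×320 = 1445000.

1445000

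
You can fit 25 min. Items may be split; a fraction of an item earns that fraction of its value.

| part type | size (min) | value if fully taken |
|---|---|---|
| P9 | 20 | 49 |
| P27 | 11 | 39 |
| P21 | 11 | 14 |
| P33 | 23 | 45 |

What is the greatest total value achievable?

73.3

Rank by value-to-size ratio: P27 39/11≈3.55, P9 49/20≈2.45, P33 45/23≈1.96, P21 14/11≈1.27.
P27: take in full, 11 min for value 39 ; 14 left.
14 min left: a 14/20 share of P9 gives 49×14/20 = 34.3.
Total value = 73.3.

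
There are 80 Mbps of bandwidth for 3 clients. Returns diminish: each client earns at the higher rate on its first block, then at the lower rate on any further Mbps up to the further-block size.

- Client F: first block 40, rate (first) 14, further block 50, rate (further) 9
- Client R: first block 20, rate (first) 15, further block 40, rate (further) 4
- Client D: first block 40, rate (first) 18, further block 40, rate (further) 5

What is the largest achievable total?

Order all 6 blocks by rate: Client D/first 18 > Client R/first 15 > Client F/first 14 > Client F/second 9 > Client D/second 5 > Client R/second 4.
Fill Client D first block (40 at 18) ; 40 left.
Client R first at 15: fill all 20 ; 20 left.
Client F/first: +20 of 40 at 14; pool empty.
Total = 18×40 + 15×20 + 14×20 = 1300.

1300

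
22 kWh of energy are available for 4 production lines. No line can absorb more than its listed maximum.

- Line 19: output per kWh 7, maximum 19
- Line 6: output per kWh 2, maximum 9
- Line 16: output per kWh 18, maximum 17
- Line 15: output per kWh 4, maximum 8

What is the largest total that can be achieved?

Rank by output per kWh: Line 16 18 > Line 19 7 > Line 15 4 > Line 6 2.
Give Line 16 17 to hit its cap of 17 — 5 left.
Only 5 left; Line 19 takes them to reach 5.
Total = 7×5 + 18×17 = 341.

341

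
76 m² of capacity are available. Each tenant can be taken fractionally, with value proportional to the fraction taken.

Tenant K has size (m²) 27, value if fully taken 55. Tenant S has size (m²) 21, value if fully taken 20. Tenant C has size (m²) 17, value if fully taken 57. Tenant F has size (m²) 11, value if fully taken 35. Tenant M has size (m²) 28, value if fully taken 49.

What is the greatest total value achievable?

183.75

Best value per unit of size first: Tenant C 57/17≈3.35, Tenant F 35/11≈3.18, Tenant K 55/27≈2.04, Tenant M 49/28≈1.75, Tenant S 20/21≈0.952.
All 17 m² of Tenant C fit (value 57) → 59 remain.
Take all of Tenant F (11 m², value 35) → 48 m² left.
Take all of Tenant K (27 m², value 55) → 21 m² left.
Only 21 m² remain; take 21/28 of Tenant M for value 49×21/28 = 36.75.
Total value = 183.75.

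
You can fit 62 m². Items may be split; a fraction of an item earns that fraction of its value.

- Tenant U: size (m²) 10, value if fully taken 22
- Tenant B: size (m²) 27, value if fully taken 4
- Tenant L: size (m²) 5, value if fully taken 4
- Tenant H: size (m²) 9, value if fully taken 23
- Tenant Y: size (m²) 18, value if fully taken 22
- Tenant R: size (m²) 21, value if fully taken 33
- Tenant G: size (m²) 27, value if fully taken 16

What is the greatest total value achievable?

103.2

Sort by value density: Tenant H 23/9≈2.56, Tenant U 22/10≈2.2, Tenant R 33/21≈1.57, Tenant Y 22/18≈1.22, Tenant L 4/5≈0.8, Tenant G 16/27≈0.593, Tenant B 4/27≈0.148.
Take all of Tenant H (9 m², value 23) → 53 m² left.
Tenant U: take in full, 10 m² for value 22 → 43 left.
All 21 m² of Tenant R fit (value 33) → 22 remain.
Take all of Tenant Y (18 m², value 22) → 4 m² left.
4 m² left: a 4/5 share of Tenant L gives 4×4/5 = 3.2.
Total value = 103.2.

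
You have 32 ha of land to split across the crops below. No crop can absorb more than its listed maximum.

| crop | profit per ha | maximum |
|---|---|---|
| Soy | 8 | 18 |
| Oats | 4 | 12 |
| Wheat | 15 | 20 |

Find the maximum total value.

Order the crops by profit per ha: Wheat 15 > Soy 8 > Oats 4.
Give Wheat 20 to hit its cap of 20 ; 12 left.
Soy: +12 (room for 18) → 12. Pool exhausted.
Total = 8×12 + 15×20 = 396.

396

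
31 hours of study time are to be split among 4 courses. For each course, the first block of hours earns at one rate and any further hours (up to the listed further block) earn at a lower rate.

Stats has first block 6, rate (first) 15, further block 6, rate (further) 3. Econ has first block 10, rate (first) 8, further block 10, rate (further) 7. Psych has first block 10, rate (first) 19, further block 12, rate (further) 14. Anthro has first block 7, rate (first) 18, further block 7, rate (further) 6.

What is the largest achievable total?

Rank every tier by rate: Psych/first 19 > Anthro/first 18 > Stats/first 15 > Psych/second 14 > Econ/first 8 > Econ/second 7 > Anthro/second 6 > Stats/second 3.
Psych/first (19): +10 ; 21 left.
Anthro/first (18): +7 ; 14 left.
Fill Stats first block (6 at 15) ; 8 left.
8 remain; put them into Psych second at 14.
Total = 19×10 + 18×7 + 15×6 + 14×8 = 518.

518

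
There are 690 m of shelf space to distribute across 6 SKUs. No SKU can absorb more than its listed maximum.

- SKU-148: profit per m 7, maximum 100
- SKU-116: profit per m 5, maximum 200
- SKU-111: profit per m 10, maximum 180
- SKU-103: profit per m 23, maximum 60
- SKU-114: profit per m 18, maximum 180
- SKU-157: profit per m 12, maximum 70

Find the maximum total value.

8460

Highest profit per m first: SKU-103 23 > SKU-114 18 > SKU-157 12 > SKU-111 10 > SKU-148 7 > SKU-116 5.
Give SKU-103 60 to hit its cap of 60 ; 630 left.
Give SKU-114 180 to hit its cap of 180 ; 450 left.
SKU-157 takes 70 to reach its cap of 70 ; 380 left.
SKU-111: +180 to 180 (cap) ; 200 left.
SKU-148 takes 100 to reach its cap of 100 ; 100 left.
Only 100 left; SKU-116 takes them to reach 100.
Total = 7×100 + 5×100 + 10×180 + 23×60 + 18×180 + 12×70 = 8460.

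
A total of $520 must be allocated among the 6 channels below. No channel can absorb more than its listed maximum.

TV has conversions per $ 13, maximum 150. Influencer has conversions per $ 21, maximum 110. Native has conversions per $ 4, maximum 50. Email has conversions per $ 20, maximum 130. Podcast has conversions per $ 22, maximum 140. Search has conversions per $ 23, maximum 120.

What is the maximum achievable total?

11010

Highest conversions per $ first: Search 23 > Podcast 22 > Influencer 21 > Email 20 > TV 13 > Native 4.
Search takes 120 to reach its cap of 120 → 400 left.
Give Podcast 140 to hit its cap of 140 → 260 left.
Influencer takes 110 to reach its cap of 110 → 150 left.
Give Email 130 to hit its cap of 130 → 20 left.
TV: +20 (room for 150) → 20. Pool exhausted.
Total = 13×20 + 21×110 + 20×130 + 22×140 + 23×120 = 11010.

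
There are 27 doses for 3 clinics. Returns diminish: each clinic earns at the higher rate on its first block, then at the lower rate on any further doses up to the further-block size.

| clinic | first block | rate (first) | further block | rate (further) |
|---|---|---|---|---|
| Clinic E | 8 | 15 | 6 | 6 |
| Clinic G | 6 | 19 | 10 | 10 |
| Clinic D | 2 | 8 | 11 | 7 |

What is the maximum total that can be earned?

357

Rank every tier by rate: Clinic G/first 19 > Clinic E/first 15 > Clinic G/second 10 > Clinic D/first 8 > Clinic D/second 7 > Clinic E/second 6.
Fill Clinic G first block (6 at 19) → 21 left.
Clinic E first at 15: fill all 8 → 13 left.
Fill Clinic G second block (10 at 10) → 3 left.
Clinic D/first (8): +2 → 1 left.
1 remain; put them into Clinic D second at 7.
Total = 19×6 + 15×8 + 10×10 + 8×2 + 7×1 = 357.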